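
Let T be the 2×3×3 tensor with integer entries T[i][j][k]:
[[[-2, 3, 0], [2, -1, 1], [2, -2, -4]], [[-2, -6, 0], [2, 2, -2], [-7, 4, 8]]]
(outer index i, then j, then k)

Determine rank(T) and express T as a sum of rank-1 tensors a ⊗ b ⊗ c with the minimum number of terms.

rank(T) = 3

Lower bound: the mode-3 unfolding of T (rows indexed by k, columns by (i,j) = (0,0), (0,1), (0,2), (1,0), (1,1), (1,2)) is [[-2, 2, 2, -2, 2, -7], [3, -1, -2, -6, 2, 4], [0, 1, -4, 0, -2, 8]].
There the 3×3 minor on rows k ∈ {0, 1, 2}, columns (i,j) ∈ {(0,0), (0,1), (0,2)} is det [[-2, 2, 2], [3, -1, -2], [0, 1, -4]] = 18 ≠ 0, so this unfolding has rank ≥ 3; CP rank is at least every unfolding rank, so rank(T) ≥ 3. (Unfolding ranks only ever bound the CP rank from below — rank(T) can be strictly larger than all of them — so the matching upper bound has to come from an explicit 3-term decomposition.)
Upper bound: T is a sum of 3 rank-1 terms, T = (1, -2) ⊗ (1, -1, 2) ⊗ (2, -1, -2) + (1, -2) ⊗ (2, -1, 0) ⊗ (0, 2, 1) + (2, -1) ⊗ (2, -2, 1) ⊗ (-1, 0, 0) (written with every a and b primitive with positive leading entry and the scale carried by c; CP decompositions are not unique, and this one is verified by expanding entrywise), so rank(T) ≤ 3.
These bounds meet, so rank(T) = 3.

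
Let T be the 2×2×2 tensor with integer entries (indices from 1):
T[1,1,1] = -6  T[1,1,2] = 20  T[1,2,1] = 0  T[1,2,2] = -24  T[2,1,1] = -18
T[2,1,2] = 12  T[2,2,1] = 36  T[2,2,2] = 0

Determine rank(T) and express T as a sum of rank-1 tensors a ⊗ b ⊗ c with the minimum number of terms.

rank(T) = 2

Lower bound: the mode-2 unfolding of T (rows indexed by j, columns by (i,k) = (1,1), (1,2), (2,1), (2,2)) is [[-6, 20, -18, 12], [0, -24, 36, 0]].
There the 2×2 minor on rows j ∈ {1, 2}, columns (i,k) ∈ {(1,1), (1,2)} is det [[-6, 20], [0, -24]] = 144 ≠ 0, so this unfolding has rank ≥ 2; CP rank is at least every unfolding rank, so rank(T) ≥ 2. (Unfolding ranks only ever bound the CP rank from below — rank(T) can be strictly larger than all of them — so the matching upper bound has to come from an explicit 2-term decomposition.)
Upper bound — finding two terms. Write S_k = T[:,:,k] for the frontal slices: S₁ = [[-6, 0], [-18, 36]], S₂ = [[20, -24], [12, 0]].
If T = a₁ ⊗ b₁ ⊗ c₁ + a₂ ⊗ b₂ ⊗ c₂ then each S_k = c₁[k]·a₁b₁ᵀ + c₂[k]·a₂b₂ᵀ. S₁ and S₂ are linearly independent, so a₁b₁ᵀ and a₂b₂ᵀ must span the same plane of matrices: they are the rank-1 matrices of the form x·S₁ + y·S₂.
det(x·S₁ + y·S₂) is −216·x² + 288·xy + 288·y² = (-72)·(x − 2·y)(3·x + 2·y), vanishing at (x:y) = (2:1) and (2:-3).
M₁ = 2·S₁ + S₂ = [[8, -24], [-24, 72]] = 8·(1, -3)(1, -3)ᵀ and M₂ = 2·S₁ − 3·S₂ = [[-72, 72], [-72, 72]] = (-72)·(1, 1)(1, -1)ᵀ, so take a₁ = (1, -3), b₁ = (1, -3), a₂ = (1, 1), b₂ = (1, -1).
Each slice is an integer combination of E₁ = a₁b₁ᵀ and E₂ = a₂b₂ᵀ: S₁ = 3·E₁ − 9·E₂, S₂ = 2·E₁ + 18·E₂; reading off coefficients, c₁ = (3, 2) and c₂ = (-9, 18).
Hence T = (1, -3) ⊗ (1, -3) ⊗ (3, 2) + (1, 1) ⊗ (1, -1) ⊗ (-9, 18), so rank(T) ≤ 2.
These bounds meet, so rank(T) = 2.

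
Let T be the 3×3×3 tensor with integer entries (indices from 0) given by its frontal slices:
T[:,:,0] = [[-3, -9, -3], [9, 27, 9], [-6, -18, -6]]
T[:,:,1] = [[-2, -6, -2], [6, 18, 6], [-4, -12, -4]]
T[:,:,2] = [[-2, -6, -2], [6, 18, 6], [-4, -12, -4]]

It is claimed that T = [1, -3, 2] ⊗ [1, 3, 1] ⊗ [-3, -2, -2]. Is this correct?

Yes

Reconstruct entrywise from the claimed factors. For example, T[1,2,1] = 6 and Σₗ aₗ[1]bₗ[2]cₗ[1] = (-3)·(1)·(-2) = 6; checking all 27 entries, every one matches. The claim holds.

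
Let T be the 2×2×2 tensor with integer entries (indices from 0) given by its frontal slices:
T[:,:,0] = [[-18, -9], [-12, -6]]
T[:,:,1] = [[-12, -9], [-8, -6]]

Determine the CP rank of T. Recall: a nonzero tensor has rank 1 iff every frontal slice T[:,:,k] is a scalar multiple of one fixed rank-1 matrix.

2

Lower bound: the mode-3 unfolding of T (rows indexed by k, columns by (i,j) = (0,0), (0,1), (1,0), (1,1)) is [[-18, -9, -12, -6], [-12, -9, -8, -6]].
There the 2×2 minor on rows k ∈ {0, 1}, columns (i,j) ∈ {(0,0), (0,1)} is det [[-18, -9], [-12, -9]] = 54 ≠ 0, so this unfolding has rank ≥ 2; CP rank is at least every unfolding rank, so rank(T) ≥ 2. (This is only a lower bound: in general the CP rank may exceed every unfolding rank, so we still need to exhibit 2 rank-1 terms summing to T.)
Upper bound — finding two terms. Every mode-1 slice of T is a multiple of one matrix: T[i,:,:] = a[i]·M with a = [3, 2] and M = [[-6, -4], [-3, -3]] (rows indexed by j, columns by k). So it suffices to write M as a sum of two rank-1 matrices.
Splitting M by its rows (j = 0, 1), M = [1, 0][-6, -4]ᵀ + [0, 1][-3, -3]ᵀ.
Hence T = [3, 2] ⊗ [1, 0] ⊗ [-6, -4] + [3, 2] ⊗ [0, 1] ⊗ [-3, -3], so rank(T) ≤ 2.
These bounds meet, so rank(T) = 2.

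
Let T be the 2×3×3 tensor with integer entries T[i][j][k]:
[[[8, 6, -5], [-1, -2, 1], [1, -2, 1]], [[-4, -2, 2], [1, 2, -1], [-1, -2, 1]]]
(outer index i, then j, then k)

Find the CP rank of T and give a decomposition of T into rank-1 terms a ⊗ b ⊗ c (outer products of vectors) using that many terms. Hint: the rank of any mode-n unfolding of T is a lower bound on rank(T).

Lower bound: the mode-2 unfolding of T (rows indexed by j, columns by (i,k) = (0,0), (0,1), (0,2), (1,0), (1,1), (1,2)) is [[8, 6, -5, -4, -2, 2], [-1, -2, 1, 1, 2, -1], [1, -2, 1, -1, -2, 1]].
There the 3×3 minor on rows j ∈ {0, 1, 2}, columns (i,k) ∈ {(0,0), (0,1), (0,2)} is det [[8, 6, -5], [-1, -2, 1], [1, -2, 1]] = -8 ≠ 0, so this unfolding has rank ≥ 3; CP rank is at least every unfolding rank, so rank(T) ≥ 3. (This is only a lower bound: in general the CP rank may exceed every unfolding rank, so we still need to exhibit 3 rank-1 terms summing to T.)
Upper bound: T is a sum of 3 rank-1 terms, T = [1, -1] ⊗ [0, 1, -1] ⊗ [-1, -2, 1] + [1, 0] ⊗ [1, 0, -2] ⊗ [0, 2, -1] + [2, -1] ⊗ [1, 0, 0] ⊗ [4, 2, -2] (one valid choice — decompositions are not unique — normalised so each a, b is primitive with positive first nonzero entry; check it by expanding all entries), so rank(T) ≤ 3.
These bounds meet, so rank(T) = 3.
Check entry T[0,1,0] = -1: (1)·(1)·(-1) + (1)·(0)·(0) + (2)·(0)·(4) = -1.

rank(T) = 3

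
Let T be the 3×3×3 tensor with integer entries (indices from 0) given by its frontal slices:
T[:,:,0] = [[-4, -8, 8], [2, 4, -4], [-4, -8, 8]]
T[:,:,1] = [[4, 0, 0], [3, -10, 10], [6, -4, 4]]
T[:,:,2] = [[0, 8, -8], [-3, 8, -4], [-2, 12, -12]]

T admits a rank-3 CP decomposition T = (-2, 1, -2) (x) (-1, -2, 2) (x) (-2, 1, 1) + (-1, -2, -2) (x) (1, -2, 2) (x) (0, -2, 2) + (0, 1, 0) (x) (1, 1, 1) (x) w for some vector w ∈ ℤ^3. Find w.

w = (0, 0, 2)

Subtract the known terms from T to get the rank-1 residual R = (0, 1, 0) (x) (1, 1, 1) (x) w, so R[i,j,k] = a[i]·b[j]·w[k]. Pick indices with nonzero a[1]·b[0] = (1)·(1) = 1. Only the fibre through (1,0,·) is needed: R[1,0,:] = T[1,0,:] − Σₗ aₗ[1]bₗ[0]cₗ = [2, 3, -3] − (1)·(-1)·(-2, 1, 1) − (-2)·(1)·(0, -2, 2) = [0, 0, 2]. Then w[k] = R[1,0,k] / 1 for each k, giving w = [0, 0, 2] / 1 = (0, 0, 2).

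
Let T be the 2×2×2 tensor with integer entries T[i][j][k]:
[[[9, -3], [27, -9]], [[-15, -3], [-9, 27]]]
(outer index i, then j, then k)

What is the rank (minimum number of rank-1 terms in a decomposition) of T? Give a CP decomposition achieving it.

Lower bound: the mode-1 unfolding of T (rows indexed by i, columns by (j,k) = (0,0), (0,1), (1,0), (1,1)) is [[9, -3, 27, -9], [-15, -3, -9, 27]].
There the 2×2 minor on rows i ∈ {0, 1}, columns (j,k) ∈ {(0,0), (0,1)} is det [[9, -3], [-15, -3]] = -72 ≠ 0, so this unfolding has rank ≥ 2; CP rank is at least every unfolding rank, so rank(T) ≥ 2. (Flattening ranks never certify an upper bound on CP rank; for that we must actually write T with 2 rank-1 terms.)
Upper bound — finding two terms. Write S_k = T[:,:,k] for the frontal slices: S₀ = [[9, 27], [-15, -9]], S₁ = [[-3, -9], [-3, 27]].
If T = a₁ ⊗ b₁ ⊗ c₁ + a₂ ⊗ b₂ ⊗ c₂ then each S_k = c₁[k]·a₁b₁ᵀ + c₂[k]·a₂b₂ᵀ. S₀ and S₁ are linearly independent, so a₁b₁ᵀ and a₂b₂ᵀ must span the same plane of matrices: they are the rank-1 matrices of the form x·S₀ + y·S₁.
det(x·S₀ + y·S₁) is 324·x² + 216·xy − 108·y² = 108·(3·x − y)(x + y), vanishing at (x:y) = (1:3) and (1:-1).
M₁ = S₀ + 3·S₁ = [[0, 0], [-24, 72]] = (-24)·[0, 1][1, -3]ᵀ and M₂ = S₀ − S₁ = [[12, 36], [-12, -36]] = 12·[1, -1][1, 3]ᵀ, so take a₁ = [0, 1], b₁ = [1, -3], a₂ = [1, -1], b₂ = [1, 3].
Each slice is an integer combination of E₁ = a₁b₁ᵀ and E₂ = a₂b₂ᵀ: S₀ = −6·E₁ + 9·E₂, S₁ = −6·E₁ − 3·E₂; reading off coefficients, c₁ = [-6, -6] and c₂ = [9, -3].
Hence T = [0, 1] ⊗ [1, -3] ⊗ [-6, -6] + [1, -1] ⊗ [1, 3] ⊗ [9, -3], so rank(T) ≤ 2.
These bounds meet, so rank(T) = 2.
Check entry T[1,0,1] = -3: (1)·(1)·(-6) + (-1)·(1)·(-3) = -3.

rank(T) = 2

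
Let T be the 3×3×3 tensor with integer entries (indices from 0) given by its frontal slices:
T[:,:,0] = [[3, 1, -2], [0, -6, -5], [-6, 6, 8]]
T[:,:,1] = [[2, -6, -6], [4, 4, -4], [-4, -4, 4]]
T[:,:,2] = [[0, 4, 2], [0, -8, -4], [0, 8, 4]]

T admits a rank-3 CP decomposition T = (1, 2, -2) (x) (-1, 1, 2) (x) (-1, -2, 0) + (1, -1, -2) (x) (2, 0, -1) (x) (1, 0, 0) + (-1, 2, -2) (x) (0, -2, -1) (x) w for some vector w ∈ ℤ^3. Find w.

w = (1, -2, 2)

Subtract the known terms from T to get the rank-1 residual R = (-1, 2, -2) (x) (0, -2, -1) (x) w, so R[i,j,k] = a[i]·b[j]·w[k]. Pick indices with nonzero a[0]·b[1] = (-1)·(-2) = 2. Only the fibre through (0,1,·) is needed: R[0,1,:] = T[0,1,:] − Σₗ aₗ[0]bₗ[1]cₗ = [1, -6, 4] − (1)·(1)·(-1, -2, 0) − (1)·(0)·(1, 0, 0) = [2, -4, 4]. Then w[k] = R[0,1,k] / 2 for each k, giving w = [2, -4, 4] / 2 = (1, -2, 2).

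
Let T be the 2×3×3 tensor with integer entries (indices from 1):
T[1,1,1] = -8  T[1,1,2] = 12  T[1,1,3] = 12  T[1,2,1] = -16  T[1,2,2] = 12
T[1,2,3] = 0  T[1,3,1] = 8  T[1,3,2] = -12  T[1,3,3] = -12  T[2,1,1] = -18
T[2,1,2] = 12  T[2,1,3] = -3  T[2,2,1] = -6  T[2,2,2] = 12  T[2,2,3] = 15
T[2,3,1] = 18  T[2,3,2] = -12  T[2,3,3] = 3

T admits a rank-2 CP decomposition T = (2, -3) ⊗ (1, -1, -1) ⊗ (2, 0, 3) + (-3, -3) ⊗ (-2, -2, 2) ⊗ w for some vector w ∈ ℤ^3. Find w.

w = (-2, 2, 1)

Subtract the known terms from T to get the rank-1 residual R = (-3, -3) ⊗ (-2, -2, 2) ⊗ w, so R[i,j,k] = a[i]·b[j]·w[k]. Pick indices with nonzero a[1]·b[1] = (-3)·(-2) = 6. Only the fibre through (1,1,·) is needed: R[1,1,:] = T[1,1,:] − Σₗ aₗ[1]bₗ[1]cₗ = [-8, 12, 12] − (2)·(1)·(2, 0, 3) = [-12, 12, 6]. Then w[k] = R[1,1,k] / 6 for each k, giving w = [-12, 12, 6] / 6 = (-2, 2, 1).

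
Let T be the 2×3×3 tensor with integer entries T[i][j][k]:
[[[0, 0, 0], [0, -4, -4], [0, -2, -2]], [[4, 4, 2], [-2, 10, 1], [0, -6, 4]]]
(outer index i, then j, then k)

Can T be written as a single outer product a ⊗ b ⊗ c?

The mode-2 unfolding of T (rows indexed by j, columns by (i,k) = (0,0), (0,1), (0,2), (1,0), (1,1), (1,2)) is [[0, 0, 0, 4, 4, 2], [0, -4, -4, -2, 10, 1], [0, -2, -2, 0, -6, 4]].
There the 3×3 minor on rows j ∈ {0, 1, 2}, columns (i,k) ∈ {(0,1), (1,0), (1,1)} is det [[0, 4, 4], [-4, -2, 10], [-2, 0, -6]] = -192 ≠ 0, so this unfolding has rank ≥ 3; CP rank is at least every unfolding rank, so rank(T) ≥ 3.
In particular rank(T) ≥ 3 > 1, so T is not rank-1.

No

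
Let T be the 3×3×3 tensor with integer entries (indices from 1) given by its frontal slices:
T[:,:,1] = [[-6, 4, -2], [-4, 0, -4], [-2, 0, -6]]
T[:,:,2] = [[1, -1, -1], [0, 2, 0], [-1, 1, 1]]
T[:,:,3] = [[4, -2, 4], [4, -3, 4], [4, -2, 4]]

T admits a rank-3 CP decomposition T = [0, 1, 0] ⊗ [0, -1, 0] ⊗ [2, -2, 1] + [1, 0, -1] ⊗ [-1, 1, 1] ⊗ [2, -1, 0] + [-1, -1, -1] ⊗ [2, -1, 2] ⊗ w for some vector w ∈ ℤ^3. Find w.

Subtract the known terms from T to get the rank-1 residual R = [-1, -1, -1] ⊗ [2, -1, 2] ⊗ w, so R[i,j,k] = a[i]·b[j]·w[k]. Pick indices with nonzero a[1]·b[1] = (-1)·(2) = -2. Only the fibre through (1,1,·) is needed: R[1,1,:] = T[1,1,:] − Σₗ aₗ[1]bₗ[1]cₗ = [-6, 1, 4] − (0)·(0)·[2, -2, 1] − (1)·(-1)·[2, -1, 0] = [-4, 0, 4]. Then w[k] = R[1,1,k] / -2 for each k, giving w = [-4, 0, 4] / -2 = [2, 0, -2].

w = [2, 0, -2]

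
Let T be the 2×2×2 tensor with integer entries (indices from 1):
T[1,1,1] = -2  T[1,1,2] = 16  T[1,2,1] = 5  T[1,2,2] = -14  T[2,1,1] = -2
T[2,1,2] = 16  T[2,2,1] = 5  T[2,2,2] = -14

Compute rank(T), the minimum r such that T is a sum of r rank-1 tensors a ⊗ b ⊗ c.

Lower bound: the mode-2 unfolding of T (rows indexed by j, columns by (i,k) = (1,1), (1,2), (2,1), (2,2)) is [[-2, 16, -2, 16], [5, -14, 5, -14]].
There the 2×2 minor on rows j ∈ {1, 2}, columns (i,k) ∈ {(1,1), (1,2)} is det [[-2, 16], [5, -14]] = -52 ≠ 0, so this unfolding has rank ≥ 2; CP rank is at least every unfolding rank, so rank(T) ≥ 2. (Flattening ranks never certify an upper bound on CP rank; for that we must actually write T with 2 rank-1 terms.)
Upper bound — finding two terms. Every mode-1 slice of T is a multiple of one matrix: T[i,:,:] = a[i]·M with a = [1, 1] and M = [[-2, 16], [5, -14]] (rows indexed by j, columns by k). So it suffices to write M as a sum of two rank-1 matrices.
Splitting M by its rows (j = 1, 2), M = [1, 0][-2, 16]ᵀ + [0, 1][5, -14]ᵀ.
Hence T = [1, 1] ⊗ [1, 0] ⊗ [-2, 16] + [1, 1] ⊗ [0, 1] ⊗ [5, -14], so rank(T) ≤ 2.
These bounds meet, so rank(T) = 2.

2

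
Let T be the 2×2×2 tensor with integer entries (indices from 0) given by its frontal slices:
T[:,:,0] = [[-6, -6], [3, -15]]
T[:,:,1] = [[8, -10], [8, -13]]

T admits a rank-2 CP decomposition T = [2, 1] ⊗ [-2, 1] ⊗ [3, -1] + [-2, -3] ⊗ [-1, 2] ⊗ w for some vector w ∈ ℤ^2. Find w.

w = [3, 2]

Subtract the known terms from T to get the rank-1 residual R = [-2, -3] ⊗ [-1, 2] ⊗ w, so R[i,j,k] = a[i]·b[j]·w[k]. Pick indices with nonzero a[0]·b[0] = (-2)·(-1) = 2. Only the fibre through (0,0,·) is needed: R[0,0,:] = T[0,0,:] − Σₗ aₗ[0]bₗ[0]cₗ = [-6, 8] − (2)·(-2)·[3, -1] = [6, 4]. Then w[k] = R[0,0,k] / 2 for each k, giving w = [6, 4] / 2 = [3, 2].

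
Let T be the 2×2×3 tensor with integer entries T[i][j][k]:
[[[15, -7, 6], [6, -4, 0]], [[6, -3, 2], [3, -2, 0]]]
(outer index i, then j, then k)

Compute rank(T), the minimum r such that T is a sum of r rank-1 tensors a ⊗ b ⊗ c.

Lower bound: the mode-2 unfolding of T (rows indexed by j, columns by (i,k) = (0,0), (0,1), (0,2), (1,0), (1,1), (1,2)) is [[15, -7, 6, 6, -3, 2], [6, -4, 0, 3, -2, 0]].
There the 2×2 minor on rows j ∈ {0, 1}, columns (i,k) ∈ {(0,0), (0,1)} is det [[15, -7], [6, -4]] = -18 ≠ 0, so this unfolding has rank ≥ 2; CP rank is at least every unfolding rank, so rank(T) ≥ 2. (This is only a lower bound: in general the CP rank may exceed every unfolding rank, so we still need to exhibit 2 rank-1 terms summing to T.)
Upper bound — finding two terms. Write S_k = T[:,:,k] for the frontal slices: S₀ = [[15, 6], [6, 3]], S₁ = [[-7, -4], [-3, -2]], S₂ = [[6, 0], [2, 0]].
If T = a₁ ⊗ b₁ ⊗ c₁ + a₂ ⊗ b₂ ⊗ c₂ then each S_k = c₁[k]·a₁b₁ᵀ + c₂[k]·a₂b₂ᵀ. S₀ and S₁ are linearly independent, so a₁b₁ᵀ and a₂b₂ᵀ must span the same plane of matrices: they are the rank-1 matrices of the form x·S₀ + y·S₁.
det(x·S₀ + y·S₁) is 9·x² − 9·xy + 2·y² = (3·x − 2·y)(3·x − y), vanishing at (x:y) = (2:3) and (1:3).
M₁ = 2·S₀ + 3·S₁ = [[9, 0], [3, 0]] = 3·[3, 1][1, 0]ᵀ and M₂ = S₀ + 3·S₁ = [[-6, -6], [-3, -3]] = (-3)·[2, 1][1, 1]ᵀ, so take a₁ = [3, 1], b₁ = [1, 0], a₂ = [2, 1], b₂ = [1, 1].
Each slice is an integer combination of E₁ = a₁b₁ᵀ and E₂ = a₂b₂ᵀ: S₀ = 3·E₁ + 3·E₂, S₁ = −E₁ − 2·E₂, S₂ = 2·E₁; reading off coefficients, c₁ = [3, -1, 2] and c₂ = [3, -2, 0].
Hence T = [3, 1] ⊗ [1, 0] ⊗ [3, -1, 2] + [2, 1] ⊗ [1, 1] ⊗ [3, -2, 0], so rank(T) ≤ 2.
These bounds meet, so rank(T) = 2.

2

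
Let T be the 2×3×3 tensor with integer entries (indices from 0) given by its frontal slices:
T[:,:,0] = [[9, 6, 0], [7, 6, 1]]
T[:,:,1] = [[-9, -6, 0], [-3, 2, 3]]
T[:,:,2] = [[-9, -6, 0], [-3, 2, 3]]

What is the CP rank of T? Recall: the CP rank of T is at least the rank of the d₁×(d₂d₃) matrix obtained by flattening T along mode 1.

Lower bound: the mode-3 unfolding of T (rows indexed by k, columns by (i,j) = (0,0), (0,1), (0,2), (1,0), (1,1), (1,2)) is [[9, 6, 0, 7, 6, 1], [-9, -6, 0, -3, 2, 3], [-9, -6, 0, -3, 2, 3]].
There the 2×2 minor on rows k ∈ {0, 1}, columns (i,j) ∈ {(0,0), (1,0)} is det [[9, 7], [-9, -3]] = 36 ≠ 0, so this unfolding has rank ≥ 2; CP rank is at least every unfolding rank, so rank(T) ≥ 2. (Unfolding ranks only ever bound the CP rank from below — rank(T) can be strictly larger than all of them — so the matching upper bound has to come from an explicit 2-term decomposition.)
Upper bound — finding two terms. Write S_k = T[:,:,k] for the frontal slices: S₀ = [[9, 6, 0], [7, 6, 1]], S₁ = [[-9, -6, 0], [-3, 2, 3]], S₂ = [[-9, -6, 0], [-3, 2, 3]].
If T = a₁ ⊗ b₁ ⊗ c₁ + a₂ ⊗ b₂ ⊗ c₂ then each S_k = c₁[k]·a₁b₁ᵀ + c₂[k]·a₂b₂ᵀ. S₀ and S₁ are linearly independent, so a₁b₁ᵀ and a₂b₂ᵀ must span the same plane of matrices: they are the rank-1 matrices of the form x·S₀ + y·S₁.
The 2×2 minor of x·S₀ + y·S₁ on rows {0,1}, columns {0,1} is 12·x² + 24·xy − 36·y² = 12·(x + 3·y)(x − y), vanishing at (x:y) = (3:-1) and (1:1).
M₁ = 3·S₀ − S₁ = [[36, 24, 0], [24, 16, 0]] = 4·[3, 2][3, 2, 0]ᵀ and M₂ = S₀ + S₁ = [[0, 0, 0], [4, 8, 4]] = 4·[0, 1][1, 2, 1]ᵀ, so take a₁ = [3, 2], b₁ = [3, 2, 0], a₂ = [0, 1], b₂ = [1, 2, 1].
Each slice is an integer combination of E₁ = a₁b₁ᵀ and E₂ = a₂b₂ᵀ: S₀ = E₁ + E₂, S₁ = −E₁ + 3·E₂, S₂ = −E₁ + 3·E₂; reading off coefficients, c₁ = [1, -1, -1] and c₂ = [1, 3, 3].
Hence T = [3, 2] ⊗ [3, 2, 0] ⊗ [1, -1, -1] + [0, 1] ⊗ [1, 2, 1] ⊗ [1, 3, 3], so rank(T) ≤ 2.
These bounds meet, so rank(T) = 2.

2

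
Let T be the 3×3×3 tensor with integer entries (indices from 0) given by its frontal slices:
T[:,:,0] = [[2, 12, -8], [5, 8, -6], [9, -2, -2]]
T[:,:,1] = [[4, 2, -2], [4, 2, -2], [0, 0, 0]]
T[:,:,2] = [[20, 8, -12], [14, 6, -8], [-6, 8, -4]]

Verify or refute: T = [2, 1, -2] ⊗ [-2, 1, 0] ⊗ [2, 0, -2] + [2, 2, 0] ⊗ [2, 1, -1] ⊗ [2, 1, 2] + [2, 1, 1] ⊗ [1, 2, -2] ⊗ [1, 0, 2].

Yes

Reconstruct entrywise from the claimed factors. For example, T[2,2,2] = -4 and Σₗ aₗ[2]bₗ[2]cₗ[2] = (-2)·(0)·(-2) + (0)·(-1)·(2) + (1)·(-2)·(2) = -4; checking all 27 entries, every one matches. The claim holds.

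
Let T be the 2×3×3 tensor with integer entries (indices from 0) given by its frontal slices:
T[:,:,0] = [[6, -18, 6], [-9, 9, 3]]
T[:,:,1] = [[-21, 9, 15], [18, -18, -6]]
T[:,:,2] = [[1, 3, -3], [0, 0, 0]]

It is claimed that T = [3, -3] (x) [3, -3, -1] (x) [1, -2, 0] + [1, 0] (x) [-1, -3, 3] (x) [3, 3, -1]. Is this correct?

Reconstruct entrywise from the claimed factors. For example, T[1,0,2] = 0 and Σₗ aₗ[1]bₗ[0]cₗ[2] = (-3)·(3)·(0) + (0)·(-1)·(-1) = 0; checking all 18 entries, every one matches. The claim holds.

Yes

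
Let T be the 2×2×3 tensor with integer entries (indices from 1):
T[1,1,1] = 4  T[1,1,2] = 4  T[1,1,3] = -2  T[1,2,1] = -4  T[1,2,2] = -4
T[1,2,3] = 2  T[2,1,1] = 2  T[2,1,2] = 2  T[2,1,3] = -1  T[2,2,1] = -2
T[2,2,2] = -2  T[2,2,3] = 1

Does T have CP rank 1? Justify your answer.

If T = a ⊗ b ⊗ c then every fibre of T is a multiple of the corresponding factor, so read the factors off the fibres through the nonzero entry T[1,1,1] = 4.
The mode-1 fibre T[:,1,1] = [4, 2] gives a = [2, 1] (primitive direction); the mode-2 fibre T[1,:,1] = [4, -4] gives b = [1, -1]; then c[k] = T[1,1,k] / (a[1]·b[1]) = [4, 4, -2] / 2 = [2, 2, -1].
Expanding [2, 1] ⊗ [1, -1] ⊗ [2, 2, -1] reproduces all 12 entries of T, so T = [2, 1] ⊗ [1, -1] ⊗ [2, 2, -1] and rank(T) ≤ 1.
Equivalently every frontal slice T[:,:,k] is c[k] times the rank-1 matrix [2, 1] ⊗ [1, -1]. So T has rank 1 (it is nonzero).

Yes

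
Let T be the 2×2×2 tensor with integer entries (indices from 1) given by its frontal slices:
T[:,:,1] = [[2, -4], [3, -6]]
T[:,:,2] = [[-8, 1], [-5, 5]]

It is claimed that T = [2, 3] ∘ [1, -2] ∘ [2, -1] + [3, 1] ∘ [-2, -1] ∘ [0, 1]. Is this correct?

No

Reconstruct entry (1,1,1) from the claimed factors: Σₗ aₗ[1]bₗ[1]cₗ[1] = (2)·(1)·(2) + (3)·(-2)·(0) = 4, but T[1,1,1] = 2. The claim is false.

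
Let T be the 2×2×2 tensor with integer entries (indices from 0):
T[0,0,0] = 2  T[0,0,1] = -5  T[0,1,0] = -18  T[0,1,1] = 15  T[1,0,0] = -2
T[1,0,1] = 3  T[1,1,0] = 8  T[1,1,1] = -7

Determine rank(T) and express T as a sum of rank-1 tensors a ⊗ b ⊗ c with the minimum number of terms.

Lower bound: the mode-3 unfolding of T (rows indexed by k, columns by (i,j) = (0,0), (0,1), (1,0), (1,1)) is [[2, -18, -2, 8], [-5, 15, 3, -7]].
There the 2×2 minor on rows k ∈ {0, 1}, columns (i,j) ∈ {(0,0), (0,1)} is det [[2, -18], [-5, 15]] = -60 ≠ 0, so this unfolding has rank ≥ 2; CP rank is at least every unfolding rank, so rank(T) ≥ 2. (Unfolding ranks only ever bound the CP rank from below — rank(T) can be strictly larger than all of them — so the matching upper bound has to come from an explicit 2-term decomposition.)
Upper bound — finding two terms. Write S_k = T[:,:,k] for the frontal slices: S₀ = [[2, -18], [-2, 8]], S₁ = [[-5, 15], [3, -7]].
If T = a₁ ⊗ b₁ ⊗ c₁ + a₂ ⊗ b₂ ⊗ c₂ then each S_k = c₁[k]·a₁b₁ᵀ + c₂[k]·a₂b₂ᵀ. S₀ and S₁ are linearly independent, so a₁b₁ᵀ and a₂b₂ᵀ must span the same plane of matrices: they are the rank-1 matrices of the form x·S₀ + y·S₁.
det(x·S₀ + y·S₁) is −20·x² + 30·xy − 10·y² = (-10)·(2·x − y)(x − y), vanishing at (x:y) = (1:2) and (1:1).
M₁ = S₀ + 2·S₁ = [[-8, 12], [4, -6]] = (-2)·(2, -1)(2, -3)ᵀ and M₂ = S₀ + S₁ = [[-3, -3], [1, 1]] = −(3, -1)(1, 1)ᵀ, so take a₁ = (2, -1), b₁ = (2, -3), a₂ = (3, -1), b₂ = (1, 1).
Each slice is an integer combination of E₁ = a₁b₁ᵀ and E₂ = a₂b₂ᵀ: S₀ = 2·E₁ − 2·E₂, S₁ = −2·E₁ + E₂; reading off coefficients, c₁ = (2, -2) and c₂ = (-2, 1).
Hence T = (2, -1) ⊗ (2, -3) ⊗ (2, -2) + (3, -1) ⊗ (1, 1) ⊗ (-2, 1), so rank(T) ≤ 2.
These bounds meet, so rank(T) = 2.

rank(T) = 2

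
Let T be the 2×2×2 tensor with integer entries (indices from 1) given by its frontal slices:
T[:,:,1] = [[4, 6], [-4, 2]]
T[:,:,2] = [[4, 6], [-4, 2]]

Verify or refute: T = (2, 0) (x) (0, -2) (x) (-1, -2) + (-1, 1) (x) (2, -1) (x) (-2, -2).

Reconstruct entry (1,2,1) from the claimed factors: Σₗ aₗ[1]bₗ[2]cₗ[1] = (2)·(-2)·(-1) + (-1)·(-1)·(-2) = 2, but T[1,2,1] = 6. The claim is false.

No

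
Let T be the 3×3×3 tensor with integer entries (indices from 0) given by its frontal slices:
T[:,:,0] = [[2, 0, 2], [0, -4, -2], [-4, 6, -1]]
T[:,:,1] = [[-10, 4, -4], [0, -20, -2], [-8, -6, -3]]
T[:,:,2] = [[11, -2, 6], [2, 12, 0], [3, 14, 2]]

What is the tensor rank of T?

3

Lower bound: the mode-3 unfolding of T (rows indexed by k, columns by (i,j) = (0,0), (0,1), (0,2), (1,0), (1,1), (1,2), (2,0), (2,1), (2,2)) is [[2, 0, 2, 0, -4, -2, -4, 6, -1], [-10, 4, -4, 0, -20, -2, -8, -6, -3], [11, -2, 6, 2, 12, 0, 3, 14, 2]].
There the 3×3 minor on rows k ∈ {0, 1, 2}, columns (i,j) ∈ {(0,0), (0,1), (0,2)} is det [[2, 0, 2], [-10, 4, -4], [11, -2, 6]] = -16 ≠ 0, so this unfolding has rank ≥ 3; CP rank is at least every unfolding rank, so rank(T) ≥ 3. (This is only a lower bound: in general the CP rank may exceed every unfolding rank, so we still need to exhibit 3 rank-1 terms summing to T.)
Upper bound: T is a sum of 3 rank-1 terms, T = [1, -2, 1] ⊗ [1, -2, 0] ⊗ [-2, -2, -1] + [1, 2, 2] ⊗ [2, 2, 1] ⊗ [0, -2, 2] + [2, -2, -1] ⊗ [2, -2, 1] ⊗ [1, -1, 2] (written with every a and b primitive with positive leading entry and the scale carried by c; CP decompositions are not unique, and this one is verified by expanding entrywise), so rank(T) ≤ 3.
These bounds meet, so rank(T) = 3.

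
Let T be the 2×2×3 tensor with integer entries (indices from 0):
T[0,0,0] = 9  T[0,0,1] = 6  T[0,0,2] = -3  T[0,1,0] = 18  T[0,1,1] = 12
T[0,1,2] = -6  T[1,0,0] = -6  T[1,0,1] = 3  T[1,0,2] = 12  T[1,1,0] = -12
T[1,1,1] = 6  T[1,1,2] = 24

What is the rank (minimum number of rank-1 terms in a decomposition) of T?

2

Lower bound: in the mode-3 unfolding of T (rows indexed by k, columns by (i,j)) the 2×2 minor on rows k ∈ {0, 1}, columns (i,j) ∈ {(0,0), (1,0)} is det [[9, -6], [6, 3]] = 63 ≠ 0, so that unfolding has rank ≥ 2 and hence rank(T) ≥ 2 (CP rank is at least every unfolding rank, though it can be larger).
Upper bound: T[:,j,:] = b[j]·M for every slice, with b = [1, 2] and M = [[9, 6, -3], [-6, 3, 12]] (rows i, columns k).
Splitting M by its rows (i = 0, 1), M = [1, 0][9, 6, -3]ᵀ + [0, 1][-6, 3, 12]ᵀ.
Hence T = [1, 0] ⊗ [1, 2] ⊗ [9, 6, -3] + [0, 1] ⊗ [1, 2] ⊗ [-6, 3, 12], so rank(T) ≤ 2.
These bounds meet, so rank(T) = 2.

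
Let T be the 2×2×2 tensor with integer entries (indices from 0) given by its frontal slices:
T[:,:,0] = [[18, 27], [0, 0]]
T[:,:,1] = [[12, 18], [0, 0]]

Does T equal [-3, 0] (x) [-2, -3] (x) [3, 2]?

Reconstruct entrywise from the claimed factors. For example, T[1,1,1] = 0 and Σₗ aₗ[1]bₗ[1]cₗ[1] = (0)·(-3)·(2) = 0; checking all 8 entries, every one matches. The claim holds.

Yes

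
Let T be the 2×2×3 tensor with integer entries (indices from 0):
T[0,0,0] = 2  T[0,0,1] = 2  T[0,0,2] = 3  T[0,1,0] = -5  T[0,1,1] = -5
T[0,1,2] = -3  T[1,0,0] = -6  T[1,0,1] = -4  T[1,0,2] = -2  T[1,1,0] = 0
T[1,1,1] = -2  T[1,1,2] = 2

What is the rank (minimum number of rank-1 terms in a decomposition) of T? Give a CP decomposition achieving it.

rank(T) = 3

Lower bound: in the mode-3 unfolding of T (rows indexed by k, columns by (i,j)) the 3×3 minor on rows k ∈ {0, 1, 2}, columns (i,j) ∈ {(0,0), (0,1), (1,0)} is det [[2, -5, -6], [2, -5, -4], [3, -3, -2]] = -18 ≠ 0, so that unfolding has rank ≥ 3 and hence rank(T) ≥ 3 (CP rank is at least every unfolding rank, though it can be larger).
Upper bound: T is a sum of 3 rank-1 terms, T = (1, -2) (x) (1, -1) (x) (2, 1, 1) + (1, 0) (x) (1, -1) (x) (1, 2, 2) + (1, 2) (x) (1, 2) (x) (-1, -1, 0) (written with every a and b primitive with positive leading entry and the scale carried by c; CP decompositions are not unique, and this one is verified by expanding entrywise), so rank(T) ≤ 3.
These bounds meet, so rank(T) = 3.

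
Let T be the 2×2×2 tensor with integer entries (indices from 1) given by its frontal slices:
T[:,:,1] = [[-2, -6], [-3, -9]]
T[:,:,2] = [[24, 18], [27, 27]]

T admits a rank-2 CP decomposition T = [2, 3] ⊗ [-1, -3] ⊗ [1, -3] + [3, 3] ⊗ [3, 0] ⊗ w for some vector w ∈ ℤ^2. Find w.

Subtract the known terms from T to get the rank-1 residual R = [3, 3] ⊗ [3, 0] ⊗ w, so R[i,j,k] = a[i]·b[j]·w[k]. Pick indices with nonzero a[1]·b[1] = (3)·(3) = 9. Only the fibre through (1,1,·) is needed: R[1,1,:] = T[1,1,:] − Σₗ aₗ[1]bₗ[1]cₗ = [-2, 24] − (2)·(-1)·[1, -3] = [0, 18]. Then w[k] = R[1,1,k] / 9 for each k, giving w = [0, 18] / 9 = [0, 2].

w = [0, 2]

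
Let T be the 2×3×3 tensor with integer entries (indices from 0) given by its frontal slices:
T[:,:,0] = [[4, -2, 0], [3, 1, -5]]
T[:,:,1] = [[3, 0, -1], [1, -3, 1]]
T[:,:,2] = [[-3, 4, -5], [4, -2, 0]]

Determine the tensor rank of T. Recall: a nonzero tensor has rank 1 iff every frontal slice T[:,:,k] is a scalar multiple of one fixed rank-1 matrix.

Lower bound: the mode-3 unfolding of T (rows indexed by k, columns by (i,j) = (0,0), (0,1), (0,2), (1,0), (1,1), (1,2)) is [[4, -2, 0, 3, 1, -5], [3, 0, -1, 1, -3, 1], [-3, 4, -5, 4, -2, 0]].
There the 3×3 minor on rows k ∈ {0, 1, 2}, columns (i,j) ∈ {(0,0), (0,1), (0,2)} is det [[4, -2, 0], [3, 0, -1], [-3, 4, -5]] = -20 ≠ 0, so this unfolding has rank ≥ 3; CP rank is at least every unfolding rank, so rank(T) ≥ 3. (Flattening ranks never certify an upper bound on CP rank; for that we must actually write T with 3 rank-1 terms.)
Upper bound: T is a sum of 3 rank-1 terms, T = (1, -2) ⊗ (0, 1, -1) ⊗ (0, 2, 0) + (1, 2) ⊗ (1, 0, -1) ⊗ (2, 1, 1) + (2, -1) ⊗ (1, -1, 1) ⊗ (1, 1, -2) (written with every a and b primitive with positive leading entry and the scale carried by c; CP decompositions are not unique, and this one is verified by expanding entrywise), so rank(T) ≤ 3.
These bounds meet, so rank(T) = 3.

3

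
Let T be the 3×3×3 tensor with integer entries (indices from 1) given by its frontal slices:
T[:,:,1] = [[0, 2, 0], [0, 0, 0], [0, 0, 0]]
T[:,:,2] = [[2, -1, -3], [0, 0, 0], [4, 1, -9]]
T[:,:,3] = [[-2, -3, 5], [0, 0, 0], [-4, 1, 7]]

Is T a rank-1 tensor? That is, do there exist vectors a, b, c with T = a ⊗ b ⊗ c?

No

The mode-2 unfolding of T (rows indexed by j, columns by (i,k) = (1,1), (1,2), (1,3), (2,1), (2,2), (2,3), (3,1), (3,2), (3,3)) is [[0, 2, -2, 0, 0, 0, 0, 4, -4], [2, -1, -3, 0, 0, 0, 0, 1, 1], [0, -3, 5, 0, 0, 0, 0, -9, 7]].
There the 3×3 minor on rows j ∈ {1, 2, 3}, columns (i,k) ∈ {(1,1), (1,2), (1,3)} is det [[0, 2, -2], [2, -1, -3], [0, -3, 5]] = -8 ≠ 0, so this unfolding has rank ≥ 3; CP rank is at least every unfolding rank, so rank(T) ≥ 3.
In particular rank(T) ≥ 3 > 1, so T is not rank-1.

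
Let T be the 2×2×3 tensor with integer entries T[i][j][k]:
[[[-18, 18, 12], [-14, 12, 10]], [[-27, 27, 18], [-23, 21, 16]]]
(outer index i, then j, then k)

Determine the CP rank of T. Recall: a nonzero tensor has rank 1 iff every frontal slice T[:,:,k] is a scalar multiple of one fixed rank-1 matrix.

2

Lower bound: in the mode-1 unfolding of T (rows indexed by i, columns by (j,k)) the 2×2 minor on rows i ∈ {0, 1}, columns (j,k) ∈ {(0,0), (1,0)} is det [[-18, -14], [-27, -23]] = 36 ≠ 0, so that unfolding has rank ≥ 2 and hence rank(T) ≥ 2 (CP rank is at least every unfolding rank, though it can be larger).
Upper bound: with S_k = T[:,:,k], the two rank-1 terms a₁b₁ᵀ, a₂b₂ᵀ are the rank-1 members of the pencil x·S₀ + y·S₁.
det(x·S₀ + y·S₁) is 36·x² − 90·xy + 54·y² = 18·(2·x − 3·y)(x − y), vanishing at (x:y) = (3:2) and (1:1).
M₁ = 3·S₀ + 2·S₁ = [[-18, -18], [-27, -27]] = (-9)·[2, 3][1, 1]ᵀ and M₂ = S₀ + S₁ = [[0, -2], [0, -2]] = (-2)·[1, 1][0, 1]ᵀ, so take a₁ = [2, 3], b₁ = [1, 1], a₂ = [1, 1], b₂ = [0, 1].
Each slice is an integer combination of E₁ = a₁b₁ᵀ and E₂ = a₂b₂ᵀ: S₀ = −9·E₁ + 4·E₂, S₁ = 9·E₁ − 6·E₂, S₂ = 6·E₁ − 2·E₂; reading off coefficients, c₁ = [-9, 9, 6] and c₂ = [4, -6, -2].
Hence T = [2, 3] ∘ [1, 1] ∘ [-9, 9, 6] + [1, 1] ∘ [0, 1] ∘ [4, -6, -2], so rank(T) ≤ 2.
These bounds meet, so rank(T) = 2.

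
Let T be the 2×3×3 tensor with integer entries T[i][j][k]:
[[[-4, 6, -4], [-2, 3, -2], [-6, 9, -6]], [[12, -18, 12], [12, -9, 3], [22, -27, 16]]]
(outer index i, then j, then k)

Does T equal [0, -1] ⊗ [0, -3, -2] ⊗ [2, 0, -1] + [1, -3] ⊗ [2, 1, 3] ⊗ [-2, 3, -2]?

Reconstruct entrywise from the claimed factors. For example, T[0,0,1] = 6 and Σₗ aₗ[0]bₗ[0]cₗ[1] = (0)·(0)·(0) + (1)·(2)·(3) = 6; checking all 18 entries, every one matches. The claim holds.

Yes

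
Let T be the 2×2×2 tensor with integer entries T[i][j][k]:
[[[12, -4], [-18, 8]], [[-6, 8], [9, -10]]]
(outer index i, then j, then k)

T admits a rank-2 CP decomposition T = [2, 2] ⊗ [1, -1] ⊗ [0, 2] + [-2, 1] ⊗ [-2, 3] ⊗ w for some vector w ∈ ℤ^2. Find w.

w = [3, -2]

Subtract the known terms from T to get the rank-1 residual R = [-2, 1] ⊗ [-2, 3] ⊗ w, so R[i,j,k] = a[i]·b[j]·w[k]. Pick indices with nonzero a[0]·b[0] = (-2)·(-2) = 4. Only the fibre through (0,0,·) is needed: R[0,0,:] = T[0,0,:] − Σₗ aₗ[0]bₗ[0]cₗ = [12, -4] − (2)·(1)·[0, 2] = [12, -8]. Then w[k] = R[0,0,k] / 4 for each k, giving w = [12, -8] / 4 = [3, -2].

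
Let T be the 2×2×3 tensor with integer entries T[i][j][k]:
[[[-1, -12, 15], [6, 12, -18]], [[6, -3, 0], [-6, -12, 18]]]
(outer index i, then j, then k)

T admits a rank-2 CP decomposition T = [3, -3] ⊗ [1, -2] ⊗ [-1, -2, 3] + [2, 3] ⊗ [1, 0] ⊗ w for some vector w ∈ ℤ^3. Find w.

Subtract the known terms from T to get the rank-1 residual R = [2, 3] ⊗ [1, 0] ⊗ w, so R[i,j,k] = a[i]·b[j]·w[k]. Pick indices with nonzero a[0]·b[0] = (2)·(1) = 2. Only the fibre through (0,0,·) is needed: R[0,0,:] = T[0,0,:] − Σₗ aₗ[0]bₗ[0]cₗ = [-1, -12, 15] − (3)·(1)·[-1, -2, 3] = [2, -6, 6]. Then w[k] = R[0,0,k] / 2 for each k, giving w = [2, -6, 6] / 2 = [1, -3, 3].

w = [1, -3, 3]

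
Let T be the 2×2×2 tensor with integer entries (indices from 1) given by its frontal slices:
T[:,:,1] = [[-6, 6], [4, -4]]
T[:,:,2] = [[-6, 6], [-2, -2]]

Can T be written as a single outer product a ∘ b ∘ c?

The mode-1 unfolding of T (rows indexed by i, columns by (j,k) = (1,1), (1,2), (2,1), (2,2)) is [[-6, -6, 6, 6], [4, -2, -4, -2]].
There the 2×2 minor on rows i ∈ {1, 2}, columns (j,k) ∈ {(1,1), (1,2)} is det [[-6, -6], [4, -2]] = 36 ≠ 0, so this unfolding has rank ≥ 2; CP rank is at least every unfolding rank, so rank(T) ≥ 2.
In particular rank(T) ≥ 2 > 1, so T is not rank-1.

No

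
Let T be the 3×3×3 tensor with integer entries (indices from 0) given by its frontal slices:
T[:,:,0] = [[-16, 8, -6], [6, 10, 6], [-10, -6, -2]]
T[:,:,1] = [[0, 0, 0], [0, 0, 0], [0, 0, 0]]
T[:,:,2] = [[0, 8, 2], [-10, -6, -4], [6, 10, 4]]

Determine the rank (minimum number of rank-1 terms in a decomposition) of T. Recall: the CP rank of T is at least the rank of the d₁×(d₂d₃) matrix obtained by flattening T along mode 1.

Lower bound: the mode-1 unfolding of T (rows indexed by i, columns by (j,k) = (0,0), (0,1), (0,2), (1,0), (1,1), (1,2), (2,0), (2,1), (2,2)) is [[-16, 0, 0, 8, 0, 8, -6, 0, 2], [6, 0, -10, 10, 0, -6, 6, 0, -4], [-10, 0, 6, -6, 0, 10, -2, 0, 4]].
There the 3×3 minor on rows i ∈ {0, 1, 2}, columns (j,k) ∈ {(0,0), (0,2), (1,0)} is det [[-16, 0, 8], [6, -10, 10], [-10, 6, -6]] = -512 ≠ 0, so this unfolding has rank ≥ 3; CP rank is at least every unfolding rank, so rank(T) ≥ 3. (Unfolding ranks only ever bound the CP rank from below — rank(T) can be strictly larger than all of them — so the matching upper bound has to come from an explicit 3-term decomposition.)
Upper bound: T is a sum of 3 rank-1 terms, T = [1, -2, 2] ⊗ [2, 2, 1] ⊗ [-2, 0, 2] + [2, -1, -1] ⊗ [1, -1, 1] ⊗ [-2, 0, 0] + [2, 1, 1] ⊗ [1, -1, 0] ⊗ [-4, 0, -2] (written with every a and b primitive with positive leading entry and the scale carried by c; CP decompositions are not unique, and this one is verified by expanding entrywise), so rank(T) ≤ 3.
These bounds meet, so rank(T) = 3.

3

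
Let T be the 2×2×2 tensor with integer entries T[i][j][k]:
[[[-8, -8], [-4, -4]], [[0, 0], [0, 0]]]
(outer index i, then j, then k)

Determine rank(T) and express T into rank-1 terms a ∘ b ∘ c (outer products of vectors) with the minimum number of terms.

Lower bound: T ≠ 0 (e.g. T[0,0,0] = -8), so rank(T) ≥ 1.
Upper bound: the mode-1 fibre T[:,0,0] = [-8, 0] gives a = [1, 0] (primitive direction); the mode-2 fibre T[0,:,0] = [-8, -4] gives b = [2, 1]; then c[k] = T[0,0,k] / (a[0]·b[0]) = [-8, -8] / 2 = [-4, -4].
Expanding [1, 0] ∘ [2, 1] ∘ [-4, -4] reproduces all 8 entries of T, so T = [1, 0] ∘ [2, 1] ∘ [-4, -4] and rank(T) ≤ 1.
These bounds meet, so rank(T) = 1.

rank(T) = 1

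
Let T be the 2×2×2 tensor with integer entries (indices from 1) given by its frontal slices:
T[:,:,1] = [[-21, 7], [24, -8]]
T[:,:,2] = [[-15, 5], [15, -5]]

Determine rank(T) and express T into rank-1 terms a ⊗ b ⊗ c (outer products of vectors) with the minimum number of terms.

Lower bound: the mode-3 unfolding of T (rows indexed by k, columns by (i,j) = (1,1), (1,2), (2,1), (2,2)) is [[-21, 7, 24, -8], [-15, 5, 15, -5]].
There the 2×2 minor on rows k ∈ {1, 2}, columns (i,j) ∈ {(1,1), (2,1)} is det [[-21, 24], [-15, 15]] = 45 ≠ 0, so this unfolding has rank ≥ 2; CP rank is at least every unfolding rank, so rank(T) ≥ 2. (This is only a lower bound: in general the CP rank may exceed every unfolding rank, so we still need to exhibit 2 rank-1 terms summing to T.)
Upper bound — finding two terms. Every mode-2 slice of T is a multiple of one matrix: T[:,j,:] = b[j]·M with b = [3, -1] and M = [[-7, -5], [8, 5]] (rows indexed by i, columns by k). So it suffices to write M as a sum of two rank-1 matrices.
Splitting M by its rows (i = 1, 2), M = [1, 0][-7, -5]ᵀ + [0, 1][8, 5]ᵀ.
Hence T = [1, 0] ⊗ [3, -1] ⊗ [-7, -5] + [0, 1] ⊗ [3, -1] ⊗ [8, 5], so rank(T) ≤ 2.
These bounds meet, so rank(T) = 2.
Check entry T[1,1,2] = -15: (1)·(3)·(-5) + (0)·(3)·(5) = -15.

rank(T) = 2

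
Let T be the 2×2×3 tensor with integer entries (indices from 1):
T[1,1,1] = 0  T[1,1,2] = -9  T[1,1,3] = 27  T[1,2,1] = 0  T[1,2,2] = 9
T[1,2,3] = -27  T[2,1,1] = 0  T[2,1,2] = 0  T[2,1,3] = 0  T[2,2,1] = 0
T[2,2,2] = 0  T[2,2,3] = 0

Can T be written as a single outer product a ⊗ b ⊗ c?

If T = a ⊗ b ⊗ c then every fibre of T is a multiple of the corresponding factor, so read the factors off the fibres through the nonzero entry T[1,1,2] = -9.
The mode-1 fibre T[:,1,2] = [-9, 0] gives a = [1, 0] (primitive direction); the mode-2 fibre T[1,:,2] = [-9, 9] gives b = [1, -1]; then c[k] = T[1,1,k] / (a[1]·b[1]) = [0, -9, 27] / 1 = [0, -9, 27].
Expanding [1, 0] ⊗ [1, -1] ⊗ [0, -9, 27] reproduces all 12 entries of T, so T = [1, 0] ⊗ [1, -1] ⊗ [0, -9, 27] and rank(T) ≤ 1.
Equivalently every frontal slice T[:,:,k] is c[k] times the rank-1 matrix [1, 0] ⊗ [1, -1]. So T has rank 1 (it is nonzero).

Yes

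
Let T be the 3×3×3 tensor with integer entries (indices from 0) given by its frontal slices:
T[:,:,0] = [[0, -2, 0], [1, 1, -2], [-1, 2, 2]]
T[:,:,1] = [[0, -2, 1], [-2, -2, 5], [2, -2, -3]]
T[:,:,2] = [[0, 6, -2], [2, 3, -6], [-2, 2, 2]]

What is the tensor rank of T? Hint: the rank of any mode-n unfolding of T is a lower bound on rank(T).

Lower bound: the mode-3 unfolding of T (rows indexed by k, columns by (i,j) = (0,0), (0,1), (0,2), (1,0), (1,1), (1,2), (2,0), (2,1), (2,2)) is [[0, -2, 0, 1, 1, -2, -1, 2, 2], [0, -2, 1, -2, -2, 5, 2, -2, -3], [0, 6, -2, 2, 3, -6, -2, 2, 2]].
There the 3×3 minor on rows k ∈ {0, 1, 2}, columns (i,j) ∈ {(0,1), (0,2), (1,0)} is det [[-2, 0, 1], [-2, 1, -2], [6, -2, 2]] = 2 ≠ 0, so this unfolding has rank ≥ 3; CP rank is at least every unfolding rank, so rank(T) ≥ 3. (This is only a lower bound: in general the CP rank may exceed every unfolding rank, so we still need to exhibit 3 rank-1 terms summing to T.)
Upper bound: T is a sum of 3 rank-1 terms, T = [0, 1, -1] ⊗ [1, 0, -2] ⊗ [1, -2, 2] + [1, 1, 1] ⊗ [0, 2, -1] ⊗ [0, -1, 2] + [2, -1, -2] ⊗ [0, 1, 0] ⊗ [-1, 0, 1] (one valid choice — decompositions are not unique — normalised so each a, b is primitive with positive first nonzero entry; check it by expanding all entries), so rank(T) ≤ 3.
These bounds meet, so rank(T) = 3.
Check entry T[0,1,0] = -2: (0)·(0)·(1) + (1)·(2)·(0) + (2)·(1)·(-1) = -2.

3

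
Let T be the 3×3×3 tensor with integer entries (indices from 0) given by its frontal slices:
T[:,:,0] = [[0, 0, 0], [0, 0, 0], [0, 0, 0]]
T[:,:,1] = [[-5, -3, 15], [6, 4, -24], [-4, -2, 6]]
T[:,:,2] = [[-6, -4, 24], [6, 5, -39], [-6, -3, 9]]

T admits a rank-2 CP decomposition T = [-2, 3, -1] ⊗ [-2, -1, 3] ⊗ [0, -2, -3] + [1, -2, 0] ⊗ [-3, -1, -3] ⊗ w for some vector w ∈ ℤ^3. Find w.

w = [0, -1, -2]

Subtract the known terms from T to get the rank-1 residual R = [1, -2, 0] ⊗ [-3, -1, -3] ⊗ w, so R[i,j,k] = a[i]·b[j]·w[k]. Pick indices with nonzero a[0]·b[0] = (1)·(-3) = -3. Only the fibre through (0,0,·) is needed: R[0,0,:] = T[0,0,:] − Σₗ aₗ[0]bₗ[0]cₗ = [0, -5, -6] − (-2)·(-2)·[0, -2, -3] = [0, 3, 6]. Then w[k] = R[0,0,k] / -3 for each k, giving w = [0, 3, 6] / -3 = [0, -1, -2].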